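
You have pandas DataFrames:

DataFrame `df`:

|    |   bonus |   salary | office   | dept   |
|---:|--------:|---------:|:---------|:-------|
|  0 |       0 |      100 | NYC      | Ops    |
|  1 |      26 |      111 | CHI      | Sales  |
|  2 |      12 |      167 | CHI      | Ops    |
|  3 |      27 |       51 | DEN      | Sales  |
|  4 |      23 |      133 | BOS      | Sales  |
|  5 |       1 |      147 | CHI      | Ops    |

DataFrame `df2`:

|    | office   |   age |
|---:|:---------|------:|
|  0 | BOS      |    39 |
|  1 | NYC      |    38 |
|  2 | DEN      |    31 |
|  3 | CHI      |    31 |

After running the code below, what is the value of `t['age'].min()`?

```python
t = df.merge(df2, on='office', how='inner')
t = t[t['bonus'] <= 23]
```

31

merge on 'office' (how='inner') → 6 rows:
   bonus  salary office   dept  age
0      0     100    NYC    Ops   38
1     26     111    CHI  Sales   31
2     12     167    CHI    Ops   31
3     27      51    DEN  Sales   31
4     23     133    BOS  Sales   39
5      1     147    CHI    Ops   31
filter rows where bonus <= 23:
   bonus  salary office   dept  age
0      0     100    NYC    Ops   38
2     12     167    CHI    Ops   31
4     23     133    BOS  Sales   39
5      1     147    CHI    Ops   31
Then the min of column 'age': 31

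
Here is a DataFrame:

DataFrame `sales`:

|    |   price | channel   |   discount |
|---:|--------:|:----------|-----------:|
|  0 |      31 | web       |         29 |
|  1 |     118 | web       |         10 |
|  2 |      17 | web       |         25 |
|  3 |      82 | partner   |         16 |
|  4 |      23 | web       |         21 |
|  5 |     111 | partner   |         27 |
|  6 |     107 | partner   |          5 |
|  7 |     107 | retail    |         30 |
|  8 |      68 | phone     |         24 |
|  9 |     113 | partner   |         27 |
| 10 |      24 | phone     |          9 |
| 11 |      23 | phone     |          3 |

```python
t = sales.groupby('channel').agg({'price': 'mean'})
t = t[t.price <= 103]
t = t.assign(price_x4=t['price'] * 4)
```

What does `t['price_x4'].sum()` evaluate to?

group by channel, mean of price:
              price
channel            
partner  103.250000
phone     38.333333
retail   107.000000
web       47.250000
filter rows where price <= 103:
             price
channel           
phone    38.333333
web      47.250000
add column price_x4 = t['price'] * 4:
             price    price_x4
channel                       
phone    38.333333  153.333333
web      47.250000  189.000000
So sum() = 342.333333333.

342.333333333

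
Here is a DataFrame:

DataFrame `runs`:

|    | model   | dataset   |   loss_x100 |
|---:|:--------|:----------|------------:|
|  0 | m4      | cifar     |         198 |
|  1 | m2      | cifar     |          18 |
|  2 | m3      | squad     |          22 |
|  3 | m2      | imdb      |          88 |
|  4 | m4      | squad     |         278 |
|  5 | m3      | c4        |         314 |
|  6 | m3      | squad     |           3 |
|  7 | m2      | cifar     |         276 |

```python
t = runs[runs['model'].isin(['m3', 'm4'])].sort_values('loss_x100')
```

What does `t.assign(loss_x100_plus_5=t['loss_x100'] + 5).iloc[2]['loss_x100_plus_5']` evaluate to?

filter rows where model in ['m3', 'm4']:
  model dataset  loss_x100
0    m4   cifar        198
2    m3   squad         22
4    m4   squad        278
5    m3      c4        314
6    m3   squad          3
sort by loss_x100:
  model dataset  loss_x100
6    m3   squad          3
2    m3   squad         22
0    m4   cifar        198
4    m4   squad        278
5    m3      c4        314
add column loss_x100_plus_5 = t['loss_x100'] + 5:
  model dataset  loss_x100  loss_x100_plus_5
6    m3   squad          3                 8
2    m3   squad         22                27
0    m4   cifar        198               203
4    m4   squad        278               283
5    m3      c4        314               319
Then the value at position 2, column 'loss_x100_plus_5': 203

203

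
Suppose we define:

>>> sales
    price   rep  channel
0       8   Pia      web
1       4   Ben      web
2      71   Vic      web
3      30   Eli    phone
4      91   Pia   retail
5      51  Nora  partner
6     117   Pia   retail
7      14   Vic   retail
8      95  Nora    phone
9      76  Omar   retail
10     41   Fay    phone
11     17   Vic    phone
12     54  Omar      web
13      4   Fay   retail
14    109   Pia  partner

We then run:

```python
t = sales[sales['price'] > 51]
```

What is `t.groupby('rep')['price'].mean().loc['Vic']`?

filter rows where price > 51:
    price   rep  channel
2      71   Vic      web
4      91   Pia   retail
6     117   Pia   retail
8      95  Nora    phone
9      76  Omar   retail
12     54  Omar      web
14    109   Pia  partner
group by rep, mean of price:
rep
Nora     95.000000
Omar     65.000000
Pia     105.666667
Vic      71.000000
Name: price, dtype: float64
So loc['Vic'] = 71.0.

71.0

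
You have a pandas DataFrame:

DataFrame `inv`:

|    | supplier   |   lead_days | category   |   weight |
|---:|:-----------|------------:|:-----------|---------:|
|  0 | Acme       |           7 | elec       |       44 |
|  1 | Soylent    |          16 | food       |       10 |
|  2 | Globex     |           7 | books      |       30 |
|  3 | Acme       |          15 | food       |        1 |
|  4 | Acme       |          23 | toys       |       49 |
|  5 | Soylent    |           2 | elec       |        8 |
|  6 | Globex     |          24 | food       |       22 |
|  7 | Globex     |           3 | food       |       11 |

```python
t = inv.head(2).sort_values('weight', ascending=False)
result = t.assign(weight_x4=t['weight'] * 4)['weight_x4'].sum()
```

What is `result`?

216

take first 2 rows:
  supplier  lead_days category  weight
0     Acme          7     elec      44
1  Soylent         16     food      10
sort by weight descending:
  supplier  lead_days category  weight
0     Acme          7     elec      44
1  Soylent         16     food      10
add column weight_x4 = t['weight'] * 4:
  supplier  lead_days category  weight  weight_x4
0     Acme          7     elec      44        176
1  Soylent         16     food      10         40
sum of column 'weight_x4' → 216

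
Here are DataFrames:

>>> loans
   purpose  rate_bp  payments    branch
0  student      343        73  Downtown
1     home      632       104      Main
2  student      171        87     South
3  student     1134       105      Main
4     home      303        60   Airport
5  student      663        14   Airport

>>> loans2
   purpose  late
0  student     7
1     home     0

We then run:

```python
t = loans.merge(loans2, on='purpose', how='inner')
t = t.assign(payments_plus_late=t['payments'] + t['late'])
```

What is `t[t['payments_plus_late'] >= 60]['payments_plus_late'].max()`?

112

merge on 'purpose' (how='inner') → 6 rows:
   purpose  rate_bp  payments    branch  late
0  student      343        73  Downtown     7
1     home      632       104      Main     0
2  student      171        87     South     7
3  student     1134       105      Main     7
4     home      303        60   Airport     0
5  student      663        14   Airport     7
add column payments_plus_late = t['payments'] + t['late']:
   purpose  rate_bp  payments    branch  late  payments_plus_late
0  student      343        73  Downtown     7                  80
1     home      632       104      Main     0                 104
2  student      171        87     South     7                  94
3  student     1134       105      Main     7                 112
4     home      303        60   Airport     0                  60
5  student      663        14   Airport     7                  21
filter rows where payments_plus_late >= 60:
   purpose  rate_bp  payments    branch  late  payments_plus_late
0  student      343        73  Downtown     7                  80
1     home      632       104      Main     0                 104
2  student      171        87     South     7                  94
3  student     1134       105      Main     7                 112
4     home      303        60   Airport     0                  60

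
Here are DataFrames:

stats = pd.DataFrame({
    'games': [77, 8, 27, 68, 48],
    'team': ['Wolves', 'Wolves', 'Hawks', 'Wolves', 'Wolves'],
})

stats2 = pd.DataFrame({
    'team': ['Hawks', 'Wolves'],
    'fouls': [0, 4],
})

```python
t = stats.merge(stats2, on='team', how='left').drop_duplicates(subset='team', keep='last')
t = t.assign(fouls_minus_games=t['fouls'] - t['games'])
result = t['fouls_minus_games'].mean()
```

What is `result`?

merge on 'team' (how='left') → 5 rows:
   games    team  fouls
0     77  Wolves      4
1      8  Wolves      4
2     27   Hawks      0
3     68  Wolves      4
4     48  Wolves      4
drop duplicate team (keep=last):
   games    team  fouls
2     27   Hawks      0
4     48  Wolves      4
add column fouls_minus_games = t['fouls'] - t['games']:
   games    team  fouls  fouls_minus_games
2     27   Hawks      0                -27
4     48  Wolves      4                -44
So mean() = -35.5.

-35.5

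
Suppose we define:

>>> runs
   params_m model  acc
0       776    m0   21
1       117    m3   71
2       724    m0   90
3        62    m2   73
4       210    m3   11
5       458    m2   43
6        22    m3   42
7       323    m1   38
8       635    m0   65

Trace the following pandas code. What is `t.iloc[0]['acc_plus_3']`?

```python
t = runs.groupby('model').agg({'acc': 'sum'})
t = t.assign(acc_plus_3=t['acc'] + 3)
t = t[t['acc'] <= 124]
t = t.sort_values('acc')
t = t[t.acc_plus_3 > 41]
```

group by model, sum of acc:
       acc
model     
m0     176
m1      38
m2     116
m3     124
add column acc_plus_3 = t['acc'] + 3:
       acc  acc_plus_3
model                 
m0     176         179
m1      38          41
m2     116         119
m3     124         127
filter rows where acc <= 124:
       acc  acc_plus_3
model                 
m1      38          41
m2     116         119
m3     124         127
sort by acc:
       acc  acc_plus_3
model                 
m1      38          41
m2     116         119
m3     124         127
filter rows where acc_plus_3 > 41:
       acc  acc_plus_3
model                 
m2     116         119
m3     124         127
Finally, value at position 0, column 'acc_plus_3' = 119.

119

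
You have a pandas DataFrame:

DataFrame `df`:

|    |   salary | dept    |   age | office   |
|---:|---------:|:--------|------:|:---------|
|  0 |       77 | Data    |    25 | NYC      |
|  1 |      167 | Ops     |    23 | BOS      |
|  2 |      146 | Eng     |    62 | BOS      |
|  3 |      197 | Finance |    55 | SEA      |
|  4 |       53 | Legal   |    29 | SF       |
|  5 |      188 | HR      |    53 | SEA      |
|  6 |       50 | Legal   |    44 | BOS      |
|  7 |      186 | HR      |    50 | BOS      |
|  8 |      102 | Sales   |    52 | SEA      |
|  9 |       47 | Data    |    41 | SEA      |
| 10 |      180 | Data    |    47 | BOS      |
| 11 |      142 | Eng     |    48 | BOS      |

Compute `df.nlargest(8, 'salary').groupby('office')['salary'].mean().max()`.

take 8 rows with largest salary:
    salary     dept  age office
3      197  Finance   55    SEA
5      188       HR   53    SEA
7      186       HR   50    BOS
10     180     Data   47    BOS
1      167      Ops   23    BOS
2      146      Eng   62    BOS
11     142      Eng   48    BOS
8      102    Sales   52    SEA
group by office, mean of salary:
office
BOS    164.200000
SEA    162.333333
Name: salary, dtype: float64
So max() = 164.2.

164.2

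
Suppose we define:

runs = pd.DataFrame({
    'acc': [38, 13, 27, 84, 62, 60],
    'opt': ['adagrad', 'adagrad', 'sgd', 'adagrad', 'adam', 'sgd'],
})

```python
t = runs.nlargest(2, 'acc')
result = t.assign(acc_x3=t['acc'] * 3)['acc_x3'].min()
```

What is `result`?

take 2 rows with largest acc:
   acc      opt
3   84  adagrad
4   62     adam
add column acc_x3 = t['acc'] * 3:
   acc      opt  acc_x3
3   84  adagrad     252
4   62     adam     186
So min() = 186.

186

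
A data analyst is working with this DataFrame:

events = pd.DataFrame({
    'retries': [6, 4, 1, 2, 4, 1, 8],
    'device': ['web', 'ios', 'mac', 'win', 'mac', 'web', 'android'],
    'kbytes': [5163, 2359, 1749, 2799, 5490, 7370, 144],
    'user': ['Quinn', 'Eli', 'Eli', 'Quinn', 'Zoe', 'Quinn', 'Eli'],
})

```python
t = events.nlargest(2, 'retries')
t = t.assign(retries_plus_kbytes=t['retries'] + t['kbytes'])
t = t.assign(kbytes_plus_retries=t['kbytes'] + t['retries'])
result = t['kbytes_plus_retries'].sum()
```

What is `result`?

5321

take 2 rows with largest retries:
   retries   device  kbytes   user
6        8  android     144    Eli
0        6      web    5163  Quinn
add column retries_plus_kbytes = t['retries'] + t['kbytes']:
   retries   device  kbytes   user  retries_plus_kbytes
6        8  android     144    Eli                  152
0        6      web    5163  Quinn                 5169
add column kbytes_plus_retries = t['kbytes'] + t['retries']:
   retries   device  kbytes   user  retries_plus_kbytes  kbytes_plus_retries
6        8  android     144    Eli                  152                  152
0        6      web    5163  Quinn                 5169                 5169
Finally, sum of column 'kbytes_plus_retries' = 5321.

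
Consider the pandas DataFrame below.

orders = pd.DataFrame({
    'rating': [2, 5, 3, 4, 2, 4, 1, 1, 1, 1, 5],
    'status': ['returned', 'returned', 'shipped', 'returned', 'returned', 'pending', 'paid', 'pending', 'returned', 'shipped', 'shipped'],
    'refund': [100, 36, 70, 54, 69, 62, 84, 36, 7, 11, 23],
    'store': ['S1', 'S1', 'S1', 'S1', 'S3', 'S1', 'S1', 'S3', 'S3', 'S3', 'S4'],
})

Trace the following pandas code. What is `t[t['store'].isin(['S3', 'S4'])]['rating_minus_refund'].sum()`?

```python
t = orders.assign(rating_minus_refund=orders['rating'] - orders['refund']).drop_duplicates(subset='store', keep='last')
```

-28

add column rating_minus_refund = orders['rating'] - orders['refund']:
    rating    status  refund store  rating_minus_refund
0        2  returned     100    S1                  -98
1        5  returned      36    S1                  -31
2        3   shipped      70    S1                  -67
3        4  returned      54    S1                  -50
4        2  returned      69    S3                  -67
5        4   pending      62    S1                  -58
6        1      paid      84    S1                  -83
7        1   pending      36    S3                  -35
8        1  returned       7    S3                   -6
9        1   shipped      11    S3                  -10
10       5   shipped      23    S4                  -18
drop duplicate store (keep=last):
    rating   status  refund store  rating_minus_refund
6        1     paid      84    S1                  -83
9        1  shipped      11    S3                  -10
10       5  shipped      23    S4                  -18
filter rows where store in ['S3', 'S4']:
    rating   status  refund store  rating_minus_refund
9        1  shipped      11    S3                  -10
10       5  shipped      23    S4                  -18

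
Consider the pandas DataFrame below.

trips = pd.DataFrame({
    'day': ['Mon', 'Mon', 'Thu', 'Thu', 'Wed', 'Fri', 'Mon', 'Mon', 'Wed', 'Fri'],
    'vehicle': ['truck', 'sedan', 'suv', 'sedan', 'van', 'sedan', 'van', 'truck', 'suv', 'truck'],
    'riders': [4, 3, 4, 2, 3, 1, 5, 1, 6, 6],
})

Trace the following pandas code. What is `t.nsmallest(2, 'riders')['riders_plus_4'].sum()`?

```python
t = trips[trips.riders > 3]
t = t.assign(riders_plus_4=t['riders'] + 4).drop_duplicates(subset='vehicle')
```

filter rows where riders > 3:
   day vehicle  riders
0  Mon   truck       4
2  Thu     suv       4
6  Mon     van       5
8  Wed     suv       6
9  Fri   truck       6
add column riders_plus_4 = t['riders'] + 4:
   day vehicle  riders  riders_plus_4
0  Mon   truck       4              8
2  Thu     suv       4              8
6  Mon     van       5              9
8  Wed     suv       6             10
9  Fri   truck       6             10
drop duplicate vehicle (keep=first):
   day vehicle  riders  riders_plus_4
0  Mon   truck       4              8
2  Thu     suv       4              8
6  Mon     van       5              9
take 2 rows with smallest riders:
   day vehicle  riders  riders_plus_4
0  Mon   truck       4              8
2  Thu     suv       4              8

16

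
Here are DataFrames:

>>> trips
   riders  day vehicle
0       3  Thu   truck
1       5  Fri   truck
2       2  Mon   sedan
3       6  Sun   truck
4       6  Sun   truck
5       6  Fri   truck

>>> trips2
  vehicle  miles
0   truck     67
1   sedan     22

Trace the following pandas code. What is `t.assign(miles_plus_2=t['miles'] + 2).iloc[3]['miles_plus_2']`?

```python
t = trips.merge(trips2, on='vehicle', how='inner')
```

69

merge on 'vehicle' (how='inner') → 6 rows:
   riders  day vehicle  miles
0       3  Thu   truck     67
1       5  Fri   truck     67
2       2  Mon   sedan     22
3       6  Sun   truck     67
4       6  Sun   truck     67
5       6  Fri   truck     67
add column miles_plus_2 = t['miles'] + 2:
   riders  day vehicle  miles  miles_plus_2
0       3  Thu   truck     67            69
1       5  Fri   truck     67            69
2       2  Mon   sedan     22            24
3       6  Sun   truck     67            69
4       6  Sun   truck     67            69
5       6  Fri   truck     67            69
Finally, value at position 3, column 'miles_plus_2' = 69.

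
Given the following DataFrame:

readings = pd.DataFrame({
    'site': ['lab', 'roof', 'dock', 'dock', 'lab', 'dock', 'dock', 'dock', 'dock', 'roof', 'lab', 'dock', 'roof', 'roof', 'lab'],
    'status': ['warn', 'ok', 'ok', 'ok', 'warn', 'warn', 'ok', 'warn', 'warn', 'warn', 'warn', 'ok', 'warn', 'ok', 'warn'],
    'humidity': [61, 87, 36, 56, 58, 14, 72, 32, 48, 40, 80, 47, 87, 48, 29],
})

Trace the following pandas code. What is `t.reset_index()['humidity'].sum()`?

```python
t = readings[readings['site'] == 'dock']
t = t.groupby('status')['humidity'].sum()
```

filter rows where site == 'dock':
    site status  humidity
2   dock     ok        36
3   dock     ok        56
5   dock   warn        14
6   dock     ok        72
7   dock   warn        32
8   dock   warn        48
11  dock     ok        47
group by status, sum of humidity:
status
ok      211
warn     94
Name: humidity, dtype: int64
reset_index():
  status  humidity
0     ok       211
1   warn        94
Then the sum of column 'humidity': 305

305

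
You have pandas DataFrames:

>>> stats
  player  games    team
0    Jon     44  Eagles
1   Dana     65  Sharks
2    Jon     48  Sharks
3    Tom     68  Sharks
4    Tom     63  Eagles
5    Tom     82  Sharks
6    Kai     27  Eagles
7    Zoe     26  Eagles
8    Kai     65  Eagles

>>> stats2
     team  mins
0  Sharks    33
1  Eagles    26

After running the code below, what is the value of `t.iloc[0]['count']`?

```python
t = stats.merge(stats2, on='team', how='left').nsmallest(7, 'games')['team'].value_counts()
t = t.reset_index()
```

merge on 'team' (how='left') → 9 rows:
  player  games    team  mins
0    Jon     44  Eagles    26
1   Dana     65  Sharks    33
2    Jon     48  Sharks    33
3    Tom     68  Sharks    33
4    Tom     63  Eagles    26
5    Tom     82  Sharks    33
6    Kai     27  Eagles    26
7    Zoe     26  Eagles    26
8    Kai     65  Eagles    26
take 7 rows with smallest games:
  player  games    team  mins
7    Zoe     26  Eagles    26
6    Kai     27  Eagles    26
0    Jon     44  Eagles    26
2    Jon     48  Sharks    33
4    Tom     63  Eagles    26
1   Dana     65  Sharks    33
8    Kai     65  Eagles    26
value_counts of team:
team
Eagles    5
Sharks    2
Name: count, dtype: int64
reset_index():
     team  count
0  Eagles      5
1  Sharks      2
The value at position 0, column 'count' is 5.

5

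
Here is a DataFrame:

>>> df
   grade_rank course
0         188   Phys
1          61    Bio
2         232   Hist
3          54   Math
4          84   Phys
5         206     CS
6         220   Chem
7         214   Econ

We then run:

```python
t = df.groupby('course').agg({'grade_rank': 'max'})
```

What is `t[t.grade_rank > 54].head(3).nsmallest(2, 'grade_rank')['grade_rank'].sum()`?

group by course, max of grade_rank:
        grade_rank
course            
Bio             61
CS             206
Chem           220
Econ           214
Hist           232
Math            54
Phys           188
filter rows where grade_rank > 54:
        grade_rank
course            
Bio             61
CS             206
Chem           220
Econ           214
Hist           232
Phys           188
take first 3 rows:
        grade_rank
course            
Bio             61
CS             206
Chem           220
take 2 rows with smallest grade_rank:
        grade_rank
course            
Bio             61
CS             206
Taking the sum of column 'grade_rank' gives 267.

267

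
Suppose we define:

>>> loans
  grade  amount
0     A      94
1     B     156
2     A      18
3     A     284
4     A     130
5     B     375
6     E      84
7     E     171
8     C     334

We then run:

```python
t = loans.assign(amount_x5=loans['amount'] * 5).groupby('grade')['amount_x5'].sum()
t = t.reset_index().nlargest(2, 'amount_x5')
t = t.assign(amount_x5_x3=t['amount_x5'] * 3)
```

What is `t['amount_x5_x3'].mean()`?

7927.5

add column amount_x5 = loans['amount'] * 5:
  grade  amount  amount_x5
0     A      94        470
1     B     156        780
2     A      18         90
3     A     284       1420
4     A     130        650
5     B     375       1875
6     E      84        420
7     E     171        855
8     C     334       1670
group by grade, sum of amount_x5:
grade
A    2630
B    2655
C    1670
E    1275
Name: amount_x5, dtype: int64
reset_index():
  grade  amount_x5
0     A       2630
1     B       2655
2     C       1670
3     E       1275
take 2 rows with largest amount_x5:
  grade  amount_x5
1     B       2655
0     A       2630
add column amount_x5_x3 = t['amount_x5'] * 3:
  grade  amount_x5  amount_x5_x3
1     B       2655          7965
0     A       2630          7890
The mean of column 'amount_x5_x3' is 7927.5.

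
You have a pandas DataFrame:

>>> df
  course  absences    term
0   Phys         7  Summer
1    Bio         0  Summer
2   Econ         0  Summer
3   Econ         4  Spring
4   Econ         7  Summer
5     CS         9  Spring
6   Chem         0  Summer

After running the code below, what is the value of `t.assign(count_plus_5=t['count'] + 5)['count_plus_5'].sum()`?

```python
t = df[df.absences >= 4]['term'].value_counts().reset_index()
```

filter rows where absences >= 4:
  course  absences    term
0   Phys         7  Summer
3   Econ         4  Spring
4   Econ         7  Summer
5     CS         9  Spring
value_counts of term:
term
Summer    2
Spring    2
Name: count, dtype: int64
reset_index():
     term  count
0  Summer      2
1  Spring      2
add column count_plus_5 = t['count'] + 5:
     term  count  count_plus_5
0  Summer      2             7
1  Spring      2             7

14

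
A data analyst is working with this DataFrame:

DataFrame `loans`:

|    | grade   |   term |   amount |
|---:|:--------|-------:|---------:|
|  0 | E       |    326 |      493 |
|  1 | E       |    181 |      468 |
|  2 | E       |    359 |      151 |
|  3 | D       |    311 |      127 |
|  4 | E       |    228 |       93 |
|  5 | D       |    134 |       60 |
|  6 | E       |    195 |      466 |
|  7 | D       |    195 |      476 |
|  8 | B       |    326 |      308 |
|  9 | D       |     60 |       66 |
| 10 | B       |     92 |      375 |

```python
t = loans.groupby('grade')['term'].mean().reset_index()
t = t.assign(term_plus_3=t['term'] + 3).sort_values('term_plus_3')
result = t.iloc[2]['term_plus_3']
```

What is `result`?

260.8

group by grade, mean of term:
grade
B    209.0
D    175.0
E    257.8
Name: term, dtype: float64
reset_index():
  grade   term
0     B  209.0
1     D  175.0
2     E  257.8
add column term_plus_3 = t['term'] + 3:
  grade   term  term_plus_3
0     B  209.0        212.0
1     D  175.0        178.0
2     E  257.8        260.8
sort by term_plus_3:
  grade   term  term_plus_3
1     D  175.0        178.0
0     B  209.0        212.0
2     E  257.8        260.8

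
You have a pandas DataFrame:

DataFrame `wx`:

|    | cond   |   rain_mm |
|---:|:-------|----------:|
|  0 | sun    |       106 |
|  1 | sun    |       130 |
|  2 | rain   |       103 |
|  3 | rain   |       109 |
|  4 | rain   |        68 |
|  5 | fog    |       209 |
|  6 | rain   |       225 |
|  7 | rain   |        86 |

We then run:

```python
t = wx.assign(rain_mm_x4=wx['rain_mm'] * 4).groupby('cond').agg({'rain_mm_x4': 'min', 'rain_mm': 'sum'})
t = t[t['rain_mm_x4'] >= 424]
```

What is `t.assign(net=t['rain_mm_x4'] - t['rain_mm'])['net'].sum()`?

add column rain_mm_x4 = wx['rain_mm'] * 4:
   cond  rain_mm  rain_mm_x4
0   sun      106         424
1   sun      130         520
2  rain      103         412
3  rain      109         436
4  rain       68         272
5   fog      209         836
6  rain      225         900
7  rain       86         344
group by cond: min(rain_mm_x4), sum(rain_mm):
      rain_mm_x4  rain_mm
cond                     
fog          836      209
rain         272      591
sun          424      236
filter rows where rain_mm_x4 >= 424:
      rain_mm_x4  rain_mm
cond                     
fog          836      209
sun          424      236
add column net = t['rain_mm_x4'] - t['rain_mm']:
      rain_mm_x4  rain_mm  net
cond                          
fog          836      209  627
sun          424      236  188
sum of column 'net' → 815

815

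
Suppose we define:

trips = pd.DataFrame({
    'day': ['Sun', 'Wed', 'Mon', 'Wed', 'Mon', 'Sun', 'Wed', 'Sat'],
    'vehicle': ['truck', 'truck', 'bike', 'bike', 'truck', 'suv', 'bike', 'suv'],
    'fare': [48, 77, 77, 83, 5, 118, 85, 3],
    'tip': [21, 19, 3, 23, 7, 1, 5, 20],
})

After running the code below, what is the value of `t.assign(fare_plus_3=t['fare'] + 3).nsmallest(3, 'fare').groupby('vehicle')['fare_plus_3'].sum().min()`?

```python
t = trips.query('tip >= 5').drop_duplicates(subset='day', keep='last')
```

6

filter rows where tip >= 5:
   day vehicle  fare  tip
0  Sun   truck    48   21
1  Wed   truck    77   19
3  Wed    bike    83   23
4  Mon   truck     5    7
6  Wed    bike    85    5
7  Sat     suv     3   20
drop duplicate day (keep=last):
   day vehicle  fare  tip
0  Sun   truck    48   21
4  Mon   truck     5    7
6  Wed    bike    85    5
7  Sat     suv     3   20
add column fare_plus_3 = t['fare'] + 3:
   day vehicle  fare  tip  fare_plus_3
0  Sun   truck    48   21           51
4  Mon   truck     5    7            8
6  Wed    bike    85    5           88
7  Sat     suv     3   20            6
take 3 rows with smallest fare:
   day vehicle  fare  tip  fare_plus_3
7  Sat     suv     3   20            6
4  Mon   truck     5    7            8
0  Sun   truck    48   21           51
group by vehicle, sum of fare_plus_3:
vehicle
suv       6
truck    59
Name: fare_plus_3, dtype: int64
Finally, min of the resulting series = 6.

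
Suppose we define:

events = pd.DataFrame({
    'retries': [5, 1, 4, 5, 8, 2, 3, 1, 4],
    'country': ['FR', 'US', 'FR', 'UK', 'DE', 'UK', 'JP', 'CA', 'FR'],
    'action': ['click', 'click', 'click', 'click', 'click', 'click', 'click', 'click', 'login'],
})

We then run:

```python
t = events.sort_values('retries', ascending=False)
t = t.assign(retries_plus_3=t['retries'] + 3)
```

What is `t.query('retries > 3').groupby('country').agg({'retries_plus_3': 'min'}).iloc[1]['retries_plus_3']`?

7

sort by retries descending:
   retries country action
4        8      DE  click
0        5      FR  click
3        5      UK  click
2        4      FR  click
8        4      FR  login
6        3      JP  click
5        2      UK  click
1        1      US  click
7        1      CA  click
add column retries_plus_3 = t['retries'] + 3:
   retries country action  retries_plus_3
4        8      DE  click              11
0        5      FR  click               8
3        5      UK  click               8
2        4      FR  click               7
8        4      FR  login               7
6        3      JP  click               6
5        2      UK  click               5
1        1      US  click               4
7        1      CA  click               4
filter rows where retries > 3:
   retries country action  retries_plus_3
4        8      DE  click              11
0        5      FR  click               8
3        5      UK  click               8
2        4      FR  click               7
8        4      FR  login               7
group by country, min of retries_plus_3:
         retries_plus_3
country                
DE                   11
FR                    7
UK                    8
Finally, value at position 1, column 'retries_plus_3' = 7.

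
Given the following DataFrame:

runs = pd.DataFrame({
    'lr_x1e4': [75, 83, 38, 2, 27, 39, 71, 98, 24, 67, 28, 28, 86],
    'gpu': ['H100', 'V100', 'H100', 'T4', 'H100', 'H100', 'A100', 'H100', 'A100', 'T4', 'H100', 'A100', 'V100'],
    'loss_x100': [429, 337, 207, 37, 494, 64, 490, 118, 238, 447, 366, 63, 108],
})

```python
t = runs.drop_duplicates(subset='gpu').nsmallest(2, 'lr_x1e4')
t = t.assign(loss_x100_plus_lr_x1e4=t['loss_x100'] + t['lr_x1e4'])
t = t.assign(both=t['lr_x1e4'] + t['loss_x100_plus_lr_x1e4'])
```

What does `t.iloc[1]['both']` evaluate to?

632

drop duplicate gpu (keep=first):
   lr_x1e4   gpu  loss_x100
0       75  H100        429
1       83  V100        337
3        2    T4         37
6       71  A100        490
take 2 rows with smallest lr_x1e4:
   lr_x1e4   gpu  loss_x100
3        2    T4         37
6       71  A100        490
add column loss_x100_plus_lr_x1e4 = t['loss_x100'] + t['lr_x1e4']:
   lr_x1e4   gpu  loss_x100  loss_x100_plus_lr_x1e4
3        2    T4         37                      39
6       71  A100        490                     561
add column both = t['lr_x1e4'] + t['loss_x100_plus_lr_x1e4']:
   lr_x1e4   gpu  loss_x100  loss_x100_plus_lr_x1e4  both
3        2    T4         37                      39    41
6       71  A100        490                     561   632
Taking the value at position 1, column 'both' gives 632.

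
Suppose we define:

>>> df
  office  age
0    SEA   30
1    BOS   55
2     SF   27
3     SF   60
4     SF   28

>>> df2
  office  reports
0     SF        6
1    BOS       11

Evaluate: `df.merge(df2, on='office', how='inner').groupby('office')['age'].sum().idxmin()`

BOS

merge on 'office' (how='inner') → 4 rows:
  office  age  reports
0    BOS   55       11
1     SF   27        6
2     SF   60        6
3     SF   28        6
group by office, sum of age:
office
BOS     55
SF     115
Name: age, dtype: int64
Taking the label with the smallest value gives BOS.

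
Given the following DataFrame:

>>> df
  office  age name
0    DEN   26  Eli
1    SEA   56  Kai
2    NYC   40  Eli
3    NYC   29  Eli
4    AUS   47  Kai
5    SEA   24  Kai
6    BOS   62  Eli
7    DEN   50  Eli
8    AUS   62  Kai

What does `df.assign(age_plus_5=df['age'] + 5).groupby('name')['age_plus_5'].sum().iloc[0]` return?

add column age_plus_5 = df['age'] + 5:
  office  age name  age_plus_5
0    DEN   26  Eli          31
1    SEA   56  Kai          61
2    NYC   40  Eli          45
3    NYC   29  Eli          34
4    AUS   47  Kai          52
5    SEA   24  Kai          29
6    BOS   62  Eli          67
7    DEN   50  Eli          55
8    AUS   62  Kai          67
group by name, sum of age_plus_5:
name
Eli    232
Kai    209
Name: age_plus_5, dtype: int64
Hence 232.

232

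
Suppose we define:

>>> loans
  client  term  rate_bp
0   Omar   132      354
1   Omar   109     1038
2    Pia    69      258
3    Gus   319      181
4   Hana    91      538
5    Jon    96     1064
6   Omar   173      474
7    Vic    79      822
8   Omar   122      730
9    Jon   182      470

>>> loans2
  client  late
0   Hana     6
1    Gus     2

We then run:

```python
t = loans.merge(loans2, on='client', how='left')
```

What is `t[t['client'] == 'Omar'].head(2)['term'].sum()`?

241

merge on 'client' (how='left') → 10 rows:
  client  term  rate_bp  late
0   Omar   132      354   NaN
1   Omar   109     1038   NaN
2    Pia    69      258   NaN
3    Gus   319      181   2.0
4   Hana    91      538   6.0
5    Jon    96     1064   NaN
6   Omar   173      474   NaN
7    Vic    79      822   NaN
8   Omar   122      730   NaN
9    Jon   182      470   NaN
filter rows where client == 'Omar':
  client  term  rate_bp  late
0   Omar   132      354   NaN
1   Omar   109     1038   NaN
6   Omar   173      474   NaN
8   Omar   122      730   NaN
take first 2 rows:
  client  term  rate_bp  late
0   Omar   132      354   NaN
1   Omar   109     1038   NaN
The sum of column 'term' is 241.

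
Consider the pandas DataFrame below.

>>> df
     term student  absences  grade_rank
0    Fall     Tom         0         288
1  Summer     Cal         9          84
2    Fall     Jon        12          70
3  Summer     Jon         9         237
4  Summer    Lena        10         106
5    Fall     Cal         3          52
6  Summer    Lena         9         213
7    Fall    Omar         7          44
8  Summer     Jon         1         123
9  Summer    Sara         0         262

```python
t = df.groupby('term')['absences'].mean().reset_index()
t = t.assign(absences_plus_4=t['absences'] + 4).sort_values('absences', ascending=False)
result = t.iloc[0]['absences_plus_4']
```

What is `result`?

group by term, mean of absences:
term
Fall      5.500000
Summer    6.333333
Name: absences, dtype: float64
reset_index():
     term  absences
0    Fall  5.500000
1  Summer  6.333333
add column absences_plus_4 = t['absences'] + 4:
     term  absences  absences_plus_4
0    Fall  5.500000         9.500000
1  Summer  6.333333        10.333333
sort by absences descending:
     term  absences  absences_plus_4
1  Summer  6.333333        10.333333
0    Fall  5.500000         9.500000
Then the value at position 0, column 'absences_plus_4': 10.3333333333

10.3333333333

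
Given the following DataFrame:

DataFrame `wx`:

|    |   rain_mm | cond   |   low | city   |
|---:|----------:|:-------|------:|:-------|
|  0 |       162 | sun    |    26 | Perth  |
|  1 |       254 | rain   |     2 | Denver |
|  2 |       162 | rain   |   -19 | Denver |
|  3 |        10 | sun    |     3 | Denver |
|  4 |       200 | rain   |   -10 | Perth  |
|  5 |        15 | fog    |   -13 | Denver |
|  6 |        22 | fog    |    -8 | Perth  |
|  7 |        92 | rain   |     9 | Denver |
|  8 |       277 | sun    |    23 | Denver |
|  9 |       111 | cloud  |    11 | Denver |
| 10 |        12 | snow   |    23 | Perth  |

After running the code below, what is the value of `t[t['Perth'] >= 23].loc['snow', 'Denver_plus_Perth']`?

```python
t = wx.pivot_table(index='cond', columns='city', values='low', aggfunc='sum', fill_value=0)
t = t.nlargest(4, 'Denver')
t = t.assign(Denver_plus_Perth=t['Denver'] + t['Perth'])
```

23

pivot: rows=cond, cols=city, sum(low):
city   Denver  Perth
cond                
cloud      11      0
fog       -13     -8
rain       -8    -10
snow        0     23
sun        26     26
take 4 rows with largest Denver:
city   Denver  Perth
cond                
sun        26     26
cloud      11      0
snow        0     23
rain       -8    -10
add column Denver_plus_Perth = t['Denver'] + t['Perth']:
city   Denver  Perth  Denver_plus_Perth
cond                                   
sun        26     26                 52
cloud      11      0                 11
snow        0     23                 23
rain       -8    -10                -18
filter rows where Perth >= 23:
city  Denver  Perth  Denver_plus_Perth
cond                                  
sun       26     26                 52
snow       0     23                 23
The value at row 'snow', column 'Denver_plus_Perth' is 23.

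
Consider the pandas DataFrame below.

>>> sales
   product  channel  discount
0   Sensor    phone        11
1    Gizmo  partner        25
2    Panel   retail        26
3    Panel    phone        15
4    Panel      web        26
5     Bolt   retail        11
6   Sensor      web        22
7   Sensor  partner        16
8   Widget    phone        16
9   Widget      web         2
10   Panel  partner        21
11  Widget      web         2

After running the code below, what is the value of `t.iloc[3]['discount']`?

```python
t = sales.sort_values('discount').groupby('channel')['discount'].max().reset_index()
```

26

sort by discount:
   product  channel  discount
9   Widget      web         2
11  Widget      web         2
0   Sensor    phone        11
5     Bolt   retail        11
3    Panel    phone        15
7   Sensor  partner        16
8   Widget    phone        16
10   Panel  partner        21
6   Sensor      web        22
1    Gizmo  partner        25
2    Panel   retail        26
4    Panel      web        26
group by channel, max of discount:
channel
partner    25
phone      16
retail     26
web        26
Name: discount, dtype: int64
reset_index():
   channel  discount
0  partner        25
1    phone        16
2   retail        26
3      web        26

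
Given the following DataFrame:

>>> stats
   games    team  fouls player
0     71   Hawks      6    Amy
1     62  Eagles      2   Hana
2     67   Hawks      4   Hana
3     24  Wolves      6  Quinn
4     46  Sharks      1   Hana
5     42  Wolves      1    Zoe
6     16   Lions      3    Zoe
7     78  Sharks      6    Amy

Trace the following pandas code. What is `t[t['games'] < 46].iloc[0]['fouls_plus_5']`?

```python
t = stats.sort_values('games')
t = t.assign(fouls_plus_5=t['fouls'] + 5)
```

8

sort by games:
   games    team  fouls player
6     16   Lions      3    Zoe
3     24  Wolves      6  Quinn
5     42  Wolves      1    Zoe
4     46  Sharks      1   Hana
1     62  Eagles      2   Hana
2     67   Hawks      4   Hana
0     71   Hawks      6    Amy
7     78  Sharks      6    Amy
add column fouls_plus_5 = t['fouls'] + 5:
   games    team  fouls player  fouls_plus_5
6     16   Lions      3    Zoe             8
3     24  Wolves      6  Quinn            11
5     42  Wolves      1    Zoe             6
4     46  Sharks      1   Hana             6
1     62  Eagles      2   Hana             7
2     67   Hawks      4   Hana             9
0     71   Hawks      6    Amy            11
7     78  Sharks      6    Amy            11
filter rows where games < 46:
   games    team  fouls player  fouls_plus_5
6     16   Lions      3    Zoe             8
3     24  Wolves      6  Quinn            11
5     42  Wolves      1    Zoe             6
Reading off the value at position 0, column 'fouls_plus_5', we get 8.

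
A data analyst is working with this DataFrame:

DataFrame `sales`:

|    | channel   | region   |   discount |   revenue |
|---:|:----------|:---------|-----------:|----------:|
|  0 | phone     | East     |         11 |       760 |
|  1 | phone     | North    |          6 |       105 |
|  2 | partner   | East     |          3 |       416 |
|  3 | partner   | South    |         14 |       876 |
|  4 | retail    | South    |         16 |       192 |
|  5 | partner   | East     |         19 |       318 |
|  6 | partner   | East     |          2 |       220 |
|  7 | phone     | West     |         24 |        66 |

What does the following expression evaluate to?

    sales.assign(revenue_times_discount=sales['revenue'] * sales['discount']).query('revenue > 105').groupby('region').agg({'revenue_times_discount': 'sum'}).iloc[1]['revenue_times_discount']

add column revenue_times_discount = sales['revenue'] * sales['discount']:
   channel region  discount  revenue  revenue_times_discount
0    phone   East        11      760                    8360
1    phone  North         6      105                     630
2  partner   East         3      416                    1248
3  partner  South        14      876                   12264
4   retail  South        16      192                    3072
5  partner   East        19      318                    6042
6  partner   East         2      220                     440
7    phone   West        24       66                    1584
filter rows where revenue > 105:
   channel region  discount  revenue  revenue_times_discount
0    phone   East        11      760                    8360
2  partner   East         3      416                    1248
3  partner  South        14      876                   12264
4   retail  South        16      192                    3072
5  partner   East        19      318                    6042
6  partner   East         2      220                     440
group by region, sum of revenue_times_discount:
        revenue_times_discount
region                        
East                     16090
South                    15336
Finally, value at position 1, column 'revenue_times_discount' = 15336.

15336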